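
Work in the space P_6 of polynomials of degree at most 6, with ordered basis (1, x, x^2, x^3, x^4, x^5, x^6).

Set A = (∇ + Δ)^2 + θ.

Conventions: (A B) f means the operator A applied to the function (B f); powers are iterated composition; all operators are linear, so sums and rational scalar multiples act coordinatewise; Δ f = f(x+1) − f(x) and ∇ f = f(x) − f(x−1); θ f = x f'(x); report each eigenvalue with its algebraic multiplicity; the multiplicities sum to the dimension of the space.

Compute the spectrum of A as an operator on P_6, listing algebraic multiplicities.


λ = 0 (multiplicity 1), λ = 1 (multiplicity 1), λ = 2 (multiplicity 1), λ = 3 (multiplicity 1), λ = 4 (multiplicity 1), λ = 5 (multiplicity 1), λ = 6 (multiplicity 1)

image of 1: 0
image of x: x
image of x^2: 2x^2 + 8
image of x^3: 3x^3 + 24x
image of x^4: 4x^4 + 48x^2 + 32
image of x^5: 5x^5 + 80x^3 + 160x
image of x^6: 6x^6 + 120x^4 + 480x^2 + 128
the matrix is upper triangular; its diagonal is (0, 1, 2, 3, 4, 5, 6)
for a triangular matrix the eigenvalues are the diagonal entries, with algebraic multiplicity their repetition count


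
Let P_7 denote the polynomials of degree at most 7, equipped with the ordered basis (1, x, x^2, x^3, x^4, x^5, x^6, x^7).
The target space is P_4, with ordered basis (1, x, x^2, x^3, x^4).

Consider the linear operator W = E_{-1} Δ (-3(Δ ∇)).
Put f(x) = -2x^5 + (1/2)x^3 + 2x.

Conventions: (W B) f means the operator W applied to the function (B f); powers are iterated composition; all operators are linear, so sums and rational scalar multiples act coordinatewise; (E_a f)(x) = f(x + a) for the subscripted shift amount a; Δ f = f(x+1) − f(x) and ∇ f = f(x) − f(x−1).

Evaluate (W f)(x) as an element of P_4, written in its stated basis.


∇ f = -10x^4 + 20x^3 - (37/2)x^2 + (17/2)x + 1/2
Δ ∇ f = -40x^3 - 17x
(-3(Δ ∇)) f = 120x^3 + 51x
Δ (-3(Δ ∇)) f = 360x^2 + 360x + 171
E_{-1} Δ (-3(Δ ∇)) f = 360x^2 - 360x + 171

the image equals g(x) = 360x^2 - 360x + 171


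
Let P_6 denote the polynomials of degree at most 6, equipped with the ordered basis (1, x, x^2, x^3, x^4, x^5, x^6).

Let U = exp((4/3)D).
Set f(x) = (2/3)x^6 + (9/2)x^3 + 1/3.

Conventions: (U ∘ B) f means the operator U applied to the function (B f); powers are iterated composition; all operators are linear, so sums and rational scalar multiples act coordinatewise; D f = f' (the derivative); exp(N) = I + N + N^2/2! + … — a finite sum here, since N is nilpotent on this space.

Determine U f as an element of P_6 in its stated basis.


order-1 term: (16/3)x^5 + 18x^2
order-2 term: (160/9)x^4 + 24x
order-3 term: (2560/81)x^3 + 32/3
order-4 term: (2560/81)x^2
order-5 term: (4096/243)x
order-6 term: 8192/2187
the series for exp((4/3)D) f terminates at order 6
exp((4/3)D) f = (2/3)x^6 + (16/3)x^5 + (160/9)x^4 + (5849/162)x^3 + (4018/81)x^2 + (9928/243)x + 32249/2187

the image equals g(x) = (2/3)x^6 + (16/3)x^5 + (160/9)x^4 + (5849/162)x^3 + (4018/81)x^2 + (9928/243)x + 32249/2187


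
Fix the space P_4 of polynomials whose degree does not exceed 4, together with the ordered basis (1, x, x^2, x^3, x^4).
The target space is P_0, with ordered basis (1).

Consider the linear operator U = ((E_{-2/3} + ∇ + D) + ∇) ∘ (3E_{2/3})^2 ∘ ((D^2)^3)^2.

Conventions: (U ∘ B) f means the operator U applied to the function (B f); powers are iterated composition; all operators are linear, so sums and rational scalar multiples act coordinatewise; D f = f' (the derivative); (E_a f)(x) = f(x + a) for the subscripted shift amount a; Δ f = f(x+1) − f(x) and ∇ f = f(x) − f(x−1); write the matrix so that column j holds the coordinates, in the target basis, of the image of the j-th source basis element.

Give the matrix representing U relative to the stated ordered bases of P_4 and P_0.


image of 1: 0
image of x: 0
image of x^2: 0
image of x^3: 0
image of x^4: 0
each image's coordinates form column j of the matrix

the matrix is [[0, 0, 0, 0, 0]] (rows listed top to bottom)


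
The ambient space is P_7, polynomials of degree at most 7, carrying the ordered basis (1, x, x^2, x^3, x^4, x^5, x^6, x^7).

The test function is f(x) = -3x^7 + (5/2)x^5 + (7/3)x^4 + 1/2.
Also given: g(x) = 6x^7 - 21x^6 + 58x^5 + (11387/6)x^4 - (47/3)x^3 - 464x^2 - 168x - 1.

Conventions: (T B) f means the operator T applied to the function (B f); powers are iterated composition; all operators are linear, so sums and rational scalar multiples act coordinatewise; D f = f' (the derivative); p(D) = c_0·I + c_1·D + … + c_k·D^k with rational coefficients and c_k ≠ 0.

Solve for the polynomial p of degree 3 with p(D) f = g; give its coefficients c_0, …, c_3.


c_0 = -2, c_1 = 1, c_2 = -1/2, c_3 = -3

D^0 f = -3x^7 + (5/2)x^5 + (7/3)x^4 + 1/2
D^1 f = -21x^6 + (25/2)x^4 + (28/3)x^3
D^2 f = -126x^5 + 50x^3 + 28x^2
D^3 f = -630x^4 + 150x^2 + 56x
matching coefficients of g against c_0 f + c_1 Df + … from the top degree down determines the c_i
solution: c_0 = -2, c_1 = 1, c_2 = -1/2, c_3 = -3


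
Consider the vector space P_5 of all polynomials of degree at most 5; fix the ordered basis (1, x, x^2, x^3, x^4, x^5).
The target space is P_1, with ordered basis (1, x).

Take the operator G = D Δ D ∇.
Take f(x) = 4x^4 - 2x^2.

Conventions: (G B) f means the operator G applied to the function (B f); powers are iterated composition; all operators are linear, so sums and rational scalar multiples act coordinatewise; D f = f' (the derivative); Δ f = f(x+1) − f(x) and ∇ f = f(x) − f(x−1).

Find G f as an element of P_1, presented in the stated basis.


∇ f = 16x^3 - 24x^2 + 12x - 2
D ∇ f = 48x^2 - 48x + 12
Δ (D ∇) f = 96x
D Δ (D ∇) f = 96

the result is g(x) = 96


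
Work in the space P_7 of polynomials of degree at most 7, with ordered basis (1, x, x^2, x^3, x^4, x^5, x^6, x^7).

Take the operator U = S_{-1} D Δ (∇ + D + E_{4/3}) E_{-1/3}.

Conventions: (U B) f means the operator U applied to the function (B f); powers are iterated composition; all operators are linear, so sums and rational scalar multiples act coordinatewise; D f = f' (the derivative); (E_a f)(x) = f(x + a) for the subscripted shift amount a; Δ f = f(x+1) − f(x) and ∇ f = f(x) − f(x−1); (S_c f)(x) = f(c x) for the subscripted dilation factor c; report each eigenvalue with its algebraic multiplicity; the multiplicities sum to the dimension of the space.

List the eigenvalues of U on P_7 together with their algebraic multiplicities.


λ = 0 (multiplicity 8)

image of 1: 0
image of x: 0
image of x^2: 2
image of x^3: -6x + 21
image of x^4: 12x^2 - 84x + 24
image of x^5: -20x^3 + 210x^2 - 120x + 295/3
image of x^6: 30x^4 - 420x^3 + 360x^2 - 590x + 1504/9
image of x^7: -42x^5 + 735x^4 - 840x^3 + 2065x^2 - (10528/9)x + 13139/27
the matrix is upper triangular; its diagonal is (0, 0, 0, 0, 0, 0, 0, 0)
for a triangular matrix the eigenvalues are the diagonal entries, with algebraic multiplicity their repetition count


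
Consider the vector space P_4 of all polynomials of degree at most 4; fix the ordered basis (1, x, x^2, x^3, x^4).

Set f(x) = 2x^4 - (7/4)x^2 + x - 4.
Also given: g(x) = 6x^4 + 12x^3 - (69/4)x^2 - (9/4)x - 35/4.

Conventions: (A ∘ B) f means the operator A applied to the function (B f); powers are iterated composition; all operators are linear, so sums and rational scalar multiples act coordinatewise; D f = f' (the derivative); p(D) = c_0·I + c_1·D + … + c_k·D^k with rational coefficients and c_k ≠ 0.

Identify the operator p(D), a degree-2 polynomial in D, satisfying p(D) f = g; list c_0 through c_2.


D^0 f = 2x^4 - (7/4)x^2 + x - 4
D^1 f = 8x^3 - (7/2)x + 1
D^2 f = 24x^2 - 7/2
matching coefficients of g against c_0 f + c_1 Df + … from the top degree down determines the c_i
solution: c_0 = 3, c_1 = 3/2, c_2 = -1/2

c_0 = 3, c_1 = 3/2, c_2 = -1/2


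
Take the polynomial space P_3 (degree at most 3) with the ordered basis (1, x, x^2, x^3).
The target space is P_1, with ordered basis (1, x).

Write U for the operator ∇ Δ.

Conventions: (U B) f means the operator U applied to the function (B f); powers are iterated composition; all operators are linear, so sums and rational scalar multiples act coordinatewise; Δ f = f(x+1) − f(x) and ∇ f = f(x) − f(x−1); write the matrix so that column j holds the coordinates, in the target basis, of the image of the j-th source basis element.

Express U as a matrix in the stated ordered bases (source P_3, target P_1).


the matrix is [[0, 0, 2, 0]; [0, 0, 0, 6]] (rows listed top to bottom)

image of 1: 0
image of x: 0
image of x^2: 2
image of x^3: 6x
each image's coordinates form column j of the matrix


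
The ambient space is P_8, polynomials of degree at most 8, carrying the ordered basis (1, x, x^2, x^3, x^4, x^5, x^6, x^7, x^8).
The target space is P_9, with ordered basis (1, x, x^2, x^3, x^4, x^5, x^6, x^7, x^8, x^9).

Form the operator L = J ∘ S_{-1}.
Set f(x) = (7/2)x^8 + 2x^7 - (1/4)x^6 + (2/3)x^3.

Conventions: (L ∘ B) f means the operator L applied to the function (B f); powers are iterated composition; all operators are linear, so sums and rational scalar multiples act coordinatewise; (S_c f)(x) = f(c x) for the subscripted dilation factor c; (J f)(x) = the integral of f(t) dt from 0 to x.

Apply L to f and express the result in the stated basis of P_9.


S_{-1} f = (7/2)x^8 - 2x^7 - (1/4)x^6 - (2/3)x^3
J S_{-1} f = (7/18)x^9 - (1/4)x^8 - (1/28)x^7 - (1/6)x^4

the image equals g(x) = (7/18)x^9 - (1/4)x^8 - (1/28)x^7 - (1/6)x^4


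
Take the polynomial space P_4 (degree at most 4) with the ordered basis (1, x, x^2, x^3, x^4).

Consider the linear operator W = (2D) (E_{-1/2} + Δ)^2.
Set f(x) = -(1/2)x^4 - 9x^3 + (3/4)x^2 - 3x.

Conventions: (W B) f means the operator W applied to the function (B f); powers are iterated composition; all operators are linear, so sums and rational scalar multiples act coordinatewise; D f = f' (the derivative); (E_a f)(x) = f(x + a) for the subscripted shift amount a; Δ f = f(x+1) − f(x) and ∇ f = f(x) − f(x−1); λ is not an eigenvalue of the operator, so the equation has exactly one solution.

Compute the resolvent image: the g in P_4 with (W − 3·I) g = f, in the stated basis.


write g with unknown coordinates in the stated basis and equate coefficients in (W − 3·I) g = f
solving from the highest basis element down gives g = (1/6)x^4 + (31/9)x^3 + (287/36)x^2 + (794/27)x + 4321/81
check: W g = (4/3)x^3 + (74/3)x^2 + (767/9)x + 4321/27
so W g − 3·g = -(1/2)x^4 - 9x^3 + (3/4)x^2 - 3x = f ✓

the image equals g(x) = (1/6)x^4 + (31/9)x^3 + (287/36)x^2 + (794/27)x + 4321/81


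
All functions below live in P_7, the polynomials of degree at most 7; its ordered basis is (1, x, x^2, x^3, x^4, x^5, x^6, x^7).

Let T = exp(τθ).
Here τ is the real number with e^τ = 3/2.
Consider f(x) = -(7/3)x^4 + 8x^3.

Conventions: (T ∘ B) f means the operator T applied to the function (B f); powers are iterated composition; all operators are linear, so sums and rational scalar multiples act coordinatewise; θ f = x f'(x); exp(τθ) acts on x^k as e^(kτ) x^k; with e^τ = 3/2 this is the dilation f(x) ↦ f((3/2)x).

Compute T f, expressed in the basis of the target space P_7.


exp(τθ) x^k = e^(kτ) x^k; with e^τ = 3/2 this sends x^k to (3/2)^k x^k
x^3 ↦ 27/8 x^3
x^4 ↦ 81/16 x^4
applying this coordinatewise to f: exp(τθ) f = -(189/16)x^4 + 27x^3

the image equals g(x) = -(189/16)x^4 + 27x^3


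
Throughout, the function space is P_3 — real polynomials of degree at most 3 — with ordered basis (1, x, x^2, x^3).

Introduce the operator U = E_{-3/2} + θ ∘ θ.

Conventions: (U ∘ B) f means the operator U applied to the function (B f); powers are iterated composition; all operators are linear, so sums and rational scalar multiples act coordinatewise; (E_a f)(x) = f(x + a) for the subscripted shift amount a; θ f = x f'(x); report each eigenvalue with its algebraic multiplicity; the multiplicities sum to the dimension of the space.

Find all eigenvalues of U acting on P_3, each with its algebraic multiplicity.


λ = 1 (multiplicity 1), λ = 2 (multiplicity 1), λ = 5 (multiplicity 1), λ = 10 (multiplicity 1)

image of 1: 1
image of x: 2x - 3/2
image of x^2: 5x^2 - 3x + 9/4
image of x^3: 10x^3 - (9/2)x^2 + (27/4)x - 27/8
the matrix is upper triangular; its diagonal is (1, 2, 5, 10)
for a triangular matrix the eigenvalues are the diagonal entries, with algebraic multiplicity their repetition count


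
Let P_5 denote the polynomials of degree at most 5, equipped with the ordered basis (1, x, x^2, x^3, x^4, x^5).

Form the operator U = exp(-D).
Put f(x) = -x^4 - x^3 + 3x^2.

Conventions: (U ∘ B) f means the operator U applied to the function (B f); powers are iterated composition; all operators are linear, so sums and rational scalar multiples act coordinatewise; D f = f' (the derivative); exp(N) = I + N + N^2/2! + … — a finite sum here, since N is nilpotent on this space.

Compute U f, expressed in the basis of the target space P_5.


the image equals g(x) = -x^4 + 3x^3 - 5x + 3

order-1 term: 4x^3 + 3x^2 - 6x
order-2 term: -6x^2 - 3x + 3
order-3 term: 4x + 1
order-4 term: -1
the series for exp(-D) f terminates at order 4
exp(-D) f = -x^4 + 3x^3 - 5x + 3


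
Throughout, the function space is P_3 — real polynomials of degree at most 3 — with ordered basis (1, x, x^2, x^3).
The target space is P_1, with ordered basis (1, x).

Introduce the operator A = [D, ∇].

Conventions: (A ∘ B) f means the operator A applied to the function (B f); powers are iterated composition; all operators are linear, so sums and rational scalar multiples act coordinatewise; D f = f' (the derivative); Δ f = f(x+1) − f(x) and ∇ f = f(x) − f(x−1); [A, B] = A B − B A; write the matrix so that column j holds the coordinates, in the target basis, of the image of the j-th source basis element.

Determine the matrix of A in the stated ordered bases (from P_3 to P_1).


the matrix is [[0, 0, 0, 0]; [0, 0, 0, 0]] (rows listed top to bottom)

image of 1: 0
image of x: 0
image of x^2: 0
image of x^3: 0
each image's coordinates form column j of the matrix


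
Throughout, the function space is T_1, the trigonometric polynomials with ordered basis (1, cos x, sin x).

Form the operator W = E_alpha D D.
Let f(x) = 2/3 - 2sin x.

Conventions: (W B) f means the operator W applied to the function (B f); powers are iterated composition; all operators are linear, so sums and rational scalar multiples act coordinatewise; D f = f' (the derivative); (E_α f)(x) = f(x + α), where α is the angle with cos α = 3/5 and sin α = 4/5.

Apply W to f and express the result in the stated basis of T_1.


D f = -2cos x
D D f = 2sin x
E_alpha D D f = (8/5)cos x + (6/5)sin x

g(x) = (8/5)cos x + (6/5)sin x


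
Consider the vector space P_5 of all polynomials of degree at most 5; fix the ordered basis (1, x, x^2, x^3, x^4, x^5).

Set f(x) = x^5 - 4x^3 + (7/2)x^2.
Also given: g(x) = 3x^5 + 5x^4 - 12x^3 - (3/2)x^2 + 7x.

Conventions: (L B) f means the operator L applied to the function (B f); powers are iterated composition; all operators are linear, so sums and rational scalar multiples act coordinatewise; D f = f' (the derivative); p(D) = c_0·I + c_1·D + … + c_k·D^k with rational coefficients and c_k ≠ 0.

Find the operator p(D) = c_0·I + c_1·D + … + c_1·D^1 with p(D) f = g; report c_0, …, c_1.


c_0 = 3, c_1 = 1

D^0 f = x^5 - 4x^3 + (7/2)x^2
D^1 f = 5x^4 - 12x^2 + 7x
matching coefficients of g against c_0 f + c_1 Df + … from the top degree down determines the c_i
solution: c_0 = 3, c_1 = 1


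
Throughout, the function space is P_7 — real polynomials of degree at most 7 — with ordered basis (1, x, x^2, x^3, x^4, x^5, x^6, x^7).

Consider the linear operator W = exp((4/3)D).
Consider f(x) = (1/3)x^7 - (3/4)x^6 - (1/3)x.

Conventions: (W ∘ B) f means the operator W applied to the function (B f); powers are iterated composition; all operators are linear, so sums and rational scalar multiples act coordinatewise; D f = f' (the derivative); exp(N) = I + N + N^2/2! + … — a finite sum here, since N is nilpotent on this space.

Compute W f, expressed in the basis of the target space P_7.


the result is g(x) = (1/3)x^7 + (85/36)x^6 + (58/9)x^5 + (620/81)x^4 + (320/243)x^3 - (1472/243)x^2 - (13529/2187)x - 14180/6561

order-1 term: (28/9)x^6 - 6x^5 - 4/9
order-2 term: (112/9)x^5 - 20x^4
order-3 term: (2240/81)x^4 - (320/9)x^3
order-4 term: (8960/243)x^3 - (320/9)x^2
order-5 term: (7168/243)x^2 - (512/27)x
order-6 term: (28672/2187)x - 1024/243
order-7 term: 16384/6561
the series for exp((4/3)D) f terminates at order 7
exp((4/3)D) f = (1/3)x^7 + (85/36)x^6 + (58/9)x^5 + (620/81)x^4 + (320/243)x^3 - (1472/243)x^2 - (13529/2187)x - 14180/6561


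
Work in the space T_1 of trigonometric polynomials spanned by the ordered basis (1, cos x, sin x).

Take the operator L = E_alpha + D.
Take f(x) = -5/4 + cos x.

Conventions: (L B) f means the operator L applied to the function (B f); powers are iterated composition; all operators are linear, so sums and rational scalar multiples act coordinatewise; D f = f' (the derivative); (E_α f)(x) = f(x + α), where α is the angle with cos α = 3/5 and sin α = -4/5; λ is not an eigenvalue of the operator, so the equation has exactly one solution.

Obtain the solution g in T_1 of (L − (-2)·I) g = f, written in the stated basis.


write g with unknown coordinates in the stated basis and equate coefficients in (L − (-2)·I) g = f
solving from the highest basis element down gives g = -5/12 + (13/34)cos x + (1/34)sin x
check: L g = -5/12 + (4/17)cos x - (1/17)sin x
so L g − (-2)·g = -5/4 + cos x = f ✓

the image equals g(x) = -5/12 + (13/34)cos x + (1/34)sin x


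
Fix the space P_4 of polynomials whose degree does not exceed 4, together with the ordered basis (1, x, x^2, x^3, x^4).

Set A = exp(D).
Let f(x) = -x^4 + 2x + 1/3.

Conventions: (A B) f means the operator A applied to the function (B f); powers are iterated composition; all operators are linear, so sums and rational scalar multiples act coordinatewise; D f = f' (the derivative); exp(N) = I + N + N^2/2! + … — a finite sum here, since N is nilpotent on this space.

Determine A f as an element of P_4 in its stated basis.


order-1 term: -4x^3 + 2
order-2 term: -6x^2
order-3 term: -4x
order-4 term: -1
the series for exp(D) f terminates at order 4
exp(D) f = -x^4 - 4x^3 - 6x^2 - 2x + 4/3

g(x) = -x^4 - 4x^3 - 6x^2 - 2x + 4/3


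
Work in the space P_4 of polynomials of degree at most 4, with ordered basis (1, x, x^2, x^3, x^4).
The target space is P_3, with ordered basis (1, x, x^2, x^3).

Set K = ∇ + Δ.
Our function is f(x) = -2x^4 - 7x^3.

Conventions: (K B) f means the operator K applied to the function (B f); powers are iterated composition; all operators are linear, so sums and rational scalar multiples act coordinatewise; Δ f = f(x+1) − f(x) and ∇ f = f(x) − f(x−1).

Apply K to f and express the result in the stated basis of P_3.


∇ f = -8x^3 - 9x^2 + 13x - 5
Δ f = -8x^3 - 33x^2 - 29x - 9
(∇ + Δ) f = -16x^3 - 42x^2 - 16x - 14

the result is g(x) = -16x^3 - 42x^2 - 16x - 14


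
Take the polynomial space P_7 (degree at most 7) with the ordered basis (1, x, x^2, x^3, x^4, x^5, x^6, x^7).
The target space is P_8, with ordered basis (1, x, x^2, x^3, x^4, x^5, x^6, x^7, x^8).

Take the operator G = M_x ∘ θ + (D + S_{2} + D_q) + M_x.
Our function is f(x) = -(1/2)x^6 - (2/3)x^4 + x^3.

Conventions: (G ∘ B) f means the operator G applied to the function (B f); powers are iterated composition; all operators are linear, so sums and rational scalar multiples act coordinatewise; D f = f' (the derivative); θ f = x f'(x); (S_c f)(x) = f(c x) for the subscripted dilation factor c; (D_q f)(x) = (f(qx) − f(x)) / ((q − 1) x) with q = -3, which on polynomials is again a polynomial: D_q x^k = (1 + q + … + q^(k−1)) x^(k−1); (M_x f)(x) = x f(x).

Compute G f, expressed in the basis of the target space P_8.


the image equals g(x) = -(7/2)x^7 - 32x^6 + (254/3)x^5 - (20/3)x^4 + (56/3)x^3 + 10x^2

θ f = -3x^6 - (8/3)x^4 + 3x^3
M_x θ f = -3x^7 - (8/3)x^5 + 3x^4
D f = -3x^5 - (8/3)x^3 + 3x^2
S_{2} f = -32x^6 - (32/3)x^4 + 8x^3
D_q f = 91x^5 + (40/3)x^3 + 7x^2
(D + S_{2} + D_q) f = -32x^6 + 88x^5 - (32/3)x^4 + (56/3)x^3 + 10x^2
M_x f = -(1/2)x^7 - (2/3)x^5 + x^4
(M_x ∘ θ + (D + S_{2} + D_q) + M_x) f = -(7/2)x^7 - 32x^6 + (254/3)x^5 - (20/3)x^4 + (56/3)x^3 + 10x^2


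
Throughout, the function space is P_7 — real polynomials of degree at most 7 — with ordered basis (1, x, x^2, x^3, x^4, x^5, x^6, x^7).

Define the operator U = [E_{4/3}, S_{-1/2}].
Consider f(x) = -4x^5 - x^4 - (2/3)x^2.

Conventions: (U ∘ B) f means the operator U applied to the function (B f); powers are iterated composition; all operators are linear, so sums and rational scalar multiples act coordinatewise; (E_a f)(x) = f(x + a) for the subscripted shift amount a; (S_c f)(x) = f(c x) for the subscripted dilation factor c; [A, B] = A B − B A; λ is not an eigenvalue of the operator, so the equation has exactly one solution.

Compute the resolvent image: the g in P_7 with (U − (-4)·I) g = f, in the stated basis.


write g with unknown coordinates in the stated basis and equate coefficients in (U − (-4)·I) g = f
solving from the highest basis element down gives g = -x^5 - (13/32)x^4 + (199/384)x^3 - (5659/3072)x^2 + (168955/55296)x - 42523/331776
check: U g = (5/8)x^4 - (199/96)x^3 + (5147/768)x^2 - (168955/13824)x + 42523/82944
so U g − (-4)·g = -4x^5 - x^4 - (2/3)x^2 = f ✓

the result is g(x) = -x^5 - (13/32)x^4 + (199/384)x^3 - (5659/3072)x^2 + (168955/55296)x - 42523/331776


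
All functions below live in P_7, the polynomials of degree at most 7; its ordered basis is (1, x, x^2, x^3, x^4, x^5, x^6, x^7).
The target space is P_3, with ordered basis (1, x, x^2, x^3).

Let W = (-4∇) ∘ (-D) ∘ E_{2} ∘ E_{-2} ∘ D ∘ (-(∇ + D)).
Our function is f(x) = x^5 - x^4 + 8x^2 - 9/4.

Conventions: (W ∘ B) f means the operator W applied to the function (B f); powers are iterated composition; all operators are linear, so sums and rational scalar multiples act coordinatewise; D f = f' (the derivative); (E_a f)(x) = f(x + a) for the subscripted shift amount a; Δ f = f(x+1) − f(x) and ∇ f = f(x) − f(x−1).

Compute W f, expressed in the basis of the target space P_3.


∇ f = 5x^4 - 14x^3 + 16x^2 + 7x - 6
D f = 5x^4 - 4x^3 + 16x
(∇ + D) f = 10x^4 - 18x^3 + 16x^2 + 23x - 6
(-(∇ + D)) f = -10x^4 + 18x^3 - 16x^2 - 23x + 6
D (-(∇ + D)) f = -40x^3 + 54x^2 - 32x - 23
E_{-2} D (-(∇ + D)) f = -40x^3 + 294x^2 - 728x + 577
E_{2} E_{-2} D (-(∇ + D)) f = -40x^3 + 54x^2 - 32x - 23
D (E_{2} ∘ E_{-2} ∘ D) (-(∇ + D)) f = -120x^2 + 108x - 32
(-D) (E_{2} ∘ E_{-2} ∘ D) (-(∇ + D)) f = 120x^2 - 108x + 32
∇ (-D) (E_{2} ∘ E_{-2} ∘ D) (-(∇ + D)) f = 240x - 228
(-4∇) (-D) (E_{2} ∘ E_{-2} ∘ D) (-(∇ + D)) f = -960x + 912

the result is g(x) = -960x + 912


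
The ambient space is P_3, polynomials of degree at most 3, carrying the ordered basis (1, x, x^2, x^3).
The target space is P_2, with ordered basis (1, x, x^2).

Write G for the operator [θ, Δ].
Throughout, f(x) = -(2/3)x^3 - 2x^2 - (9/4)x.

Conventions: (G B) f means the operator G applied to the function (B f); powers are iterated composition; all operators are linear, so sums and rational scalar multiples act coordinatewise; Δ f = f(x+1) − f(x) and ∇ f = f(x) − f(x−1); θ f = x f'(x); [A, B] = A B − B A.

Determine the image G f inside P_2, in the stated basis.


g(x) = 2x^2 + 8x + 33/4

Δ f = -2x^2 - 6x - 59/12
θ Δ f = -4x^2 - 6x
θ f = -2x^3 - 4x^2 - (9/4)x
Δ θ f = -6x^2 - 14x - 33/4
[θ, Δ] f = 2x^2 + 8x + 33/4


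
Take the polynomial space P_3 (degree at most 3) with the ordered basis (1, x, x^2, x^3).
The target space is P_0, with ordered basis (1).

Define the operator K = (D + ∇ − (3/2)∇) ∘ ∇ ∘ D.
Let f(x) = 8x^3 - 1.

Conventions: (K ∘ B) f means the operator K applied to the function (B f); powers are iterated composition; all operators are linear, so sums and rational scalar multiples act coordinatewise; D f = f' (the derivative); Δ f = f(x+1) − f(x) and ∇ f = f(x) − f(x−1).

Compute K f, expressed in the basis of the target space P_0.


D f = 24x^2
∇ D f = 48x - 24
D ∇ D f = 48
∇ ∇ D f = 48
∇ ∇ D f = 48
(-(3/2)∇) ∇ D f = -72
(D + ∇ − (3/2)∇) ∇ D f = 24

the image equals g(x) = 24


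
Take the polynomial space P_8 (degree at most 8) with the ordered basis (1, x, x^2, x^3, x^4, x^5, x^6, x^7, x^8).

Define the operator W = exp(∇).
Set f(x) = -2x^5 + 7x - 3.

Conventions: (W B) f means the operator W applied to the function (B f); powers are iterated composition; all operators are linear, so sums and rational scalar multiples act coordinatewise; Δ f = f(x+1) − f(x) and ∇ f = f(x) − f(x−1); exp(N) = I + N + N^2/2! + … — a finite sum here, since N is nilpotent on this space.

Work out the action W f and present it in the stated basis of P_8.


the image equals g(x) = -2x^5 - 10x^4 + 20x^2 - 3x

order-1 term: -10x^4 + 20x^3 - 20x^2 + 10x + 5
order-2 term: -20x^3 + 60x^2 - 70x + 30
order-3 term: -20x^2 + 60x - 50
order-4 term: -10x + 20
order-5 term: -2
the series for exp(∇) f terminates at order 5
exp(∇) f = -2x^5 - 10x^4 + 20x^2 - 3x


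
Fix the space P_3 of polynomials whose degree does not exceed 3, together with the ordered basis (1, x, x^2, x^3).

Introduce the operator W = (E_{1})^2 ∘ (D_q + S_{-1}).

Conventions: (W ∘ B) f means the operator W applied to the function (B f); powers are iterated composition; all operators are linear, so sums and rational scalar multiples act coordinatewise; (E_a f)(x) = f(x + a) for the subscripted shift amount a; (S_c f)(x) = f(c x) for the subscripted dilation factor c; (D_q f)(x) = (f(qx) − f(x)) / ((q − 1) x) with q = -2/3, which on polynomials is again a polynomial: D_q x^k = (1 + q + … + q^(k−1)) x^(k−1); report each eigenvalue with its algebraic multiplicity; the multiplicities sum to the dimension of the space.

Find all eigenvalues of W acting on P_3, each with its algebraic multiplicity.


image of 1: 1
image of x: -x - 1
image of x^2: x^2 + (13/3)x + 14/3
image of x^3: -x^3 - (47/9)x^2 - (80/9)x - 44/9
the matrix is upper triangular; its diagonal is (1, -1, 1, -1)
for a triangular matrix the eigenvalues are the diagonal entries, with algebraic multiplicity their repetition count

λ = -1 (multiplicity 2), λ = 1 (multiplicity 2)


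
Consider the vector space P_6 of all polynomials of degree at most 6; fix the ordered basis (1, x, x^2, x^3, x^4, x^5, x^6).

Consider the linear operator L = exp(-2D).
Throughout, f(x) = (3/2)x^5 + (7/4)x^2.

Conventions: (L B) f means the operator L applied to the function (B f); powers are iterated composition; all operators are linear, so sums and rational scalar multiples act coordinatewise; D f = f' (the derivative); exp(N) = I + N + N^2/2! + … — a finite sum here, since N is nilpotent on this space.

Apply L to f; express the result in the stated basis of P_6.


order-1 term: -15x^4 - 7x
order-2 term: 60x^3 + 7
order-3 term: -120x^2
order-4 term: 120x
order-5 term: -48
the series for exp(-2D) f terminates at order 5
exp(-2D) f = (3/2)x^5 - 15x^4 + 60x^3 - (473/4)x^2 + 113x - 41

the result is g(x) = (3/2)x^5 - 15x^4 + 60x^3 - (473/4)x^2 + 113x - 41


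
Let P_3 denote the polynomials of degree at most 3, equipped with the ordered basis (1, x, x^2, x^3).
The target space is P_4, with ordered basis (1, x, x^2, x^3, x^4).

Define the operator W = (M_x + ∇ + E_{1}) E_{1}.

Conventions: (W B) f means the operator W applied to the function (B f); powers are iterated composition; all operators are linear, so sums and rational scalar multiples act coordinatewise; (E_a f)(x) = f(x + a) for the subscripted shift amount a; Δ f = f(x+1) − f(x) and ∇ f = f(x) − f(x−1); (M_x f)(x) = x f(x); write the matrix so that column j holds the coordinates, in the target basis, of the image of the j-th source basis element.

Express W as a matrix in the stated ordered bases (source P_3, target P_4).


the matrix is [[1, 3, 5, 9]; [1, 2, 7, 16]; [0, 1, 3, 12]; [0, 0, 1, 4]; [0, 0, 0, 1]] (rows listed top to bottom)

image of 1: x + 1
image of x: x^2 + 2x + 3
image of x^2: x^3 + 3x^2 + 7x + 5
image of x^3: x^4 + 4x^3 + 12x^2 + 16x + 9
each image's coordinates form column j of the matrix


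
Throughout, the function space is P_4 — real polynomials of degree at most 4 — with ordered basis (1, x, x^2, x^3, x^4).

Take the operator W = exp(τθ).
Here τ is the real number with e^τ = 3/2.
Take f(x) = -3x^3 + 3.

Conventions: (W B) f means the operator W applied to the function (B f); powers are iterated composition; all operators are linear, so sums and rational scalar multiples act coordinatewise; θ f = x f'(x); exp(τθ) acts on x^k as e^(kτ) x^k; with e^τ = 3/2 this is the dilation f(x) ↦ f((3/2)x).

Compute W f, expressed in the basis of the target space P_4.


g(x) = -(81/8)x^3 + 3

exp(τθ) x^k = e^(kτ) x^k; with e^τ = 3/2 this sends x^k to (3/2)^k x^k
x^3 ↦ 27/8 x^3
applying this coordinatewise to f: exp(τθ) f = -(81/8)x^3 + 3


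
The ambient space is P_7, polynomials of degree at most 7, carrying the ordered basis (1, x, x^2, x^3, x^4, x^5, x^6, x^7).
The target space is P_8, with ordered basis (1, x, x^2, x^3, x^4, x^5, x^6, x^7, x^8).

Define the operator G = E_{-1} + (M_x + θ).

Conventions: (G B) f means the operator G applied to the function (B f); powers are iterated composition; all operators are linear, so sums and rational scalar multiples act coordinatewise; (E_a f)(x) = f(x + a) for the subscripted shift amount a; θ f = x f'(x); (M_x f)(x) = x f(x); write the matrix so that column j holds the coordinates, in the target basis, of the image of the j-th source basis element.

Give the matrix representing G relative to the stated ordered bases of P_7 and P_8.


image of 1: x + 1
image of x: x^2 + 2x - 1
image of x^2: x^3 + 3x^2 - 2x + 1
image of x^3: x^4 + 4x^3 - 3x^2 + 3x - 1
image of x^4: x^5 + 5x^4 - 4x^3 + 6x^2 - 4x + 1
image of x^5: x^6 + 6x^5 - 5x^4 + 10x^3 - 10x^2 + 5x - 1
image of x^6: x^7 + 7x^6 - 6x^5 + 15x^4 - 20x^3 + 15x^2 - 6x + 1
image of x^7: x^8 + 8x^7 - 7x^6 + 21x^5 - 35x^4 + 35x^3 - 21x^2 + 7x - 1
each image's coordinates form column j of the matrix

the matrix is [[1, -1, 1, -1, 1, -1, 1, -1]; [1, 2, -2, 3, -4, 5, -6, 7]; [0, 1, 3, -3, 6, -10, 15, -21]; [0, 0, 1, 4, -4, 10, -20, 35]; [0, 0, 0, 1, 5, -5, 15, -35]; [0, 0, 0, 0, 1, 6, -6, 21]; [0, 0, 0, 0, 0, 1, 7, -7]; [0, 0, 0, 0, 0, 0, 1, 8]; [0, 0, 0, 0, 0, 0, 0, 1]] (rows listed top to bottom)


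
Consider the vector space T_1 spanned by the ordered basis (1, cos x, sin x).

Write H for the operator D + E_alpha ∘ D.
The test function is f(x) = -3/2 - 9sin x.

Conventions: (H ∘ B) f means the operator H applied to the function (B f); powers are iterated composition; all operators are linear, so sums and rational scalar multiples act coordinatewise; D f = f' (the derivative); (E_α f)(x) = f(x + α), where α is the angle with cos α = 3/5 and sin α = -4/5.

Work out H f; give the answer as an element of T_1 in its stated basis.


D f = -9cos x
D f = -9cos x
E_alpha D f = -(27/5)cos x - (36/5)sin x
(D + E_alpha ∘ D) f = -(72/5)cos x - (36/5)sin x

the image equals g(x) = -(72/5)cos x - (36/5)sin x


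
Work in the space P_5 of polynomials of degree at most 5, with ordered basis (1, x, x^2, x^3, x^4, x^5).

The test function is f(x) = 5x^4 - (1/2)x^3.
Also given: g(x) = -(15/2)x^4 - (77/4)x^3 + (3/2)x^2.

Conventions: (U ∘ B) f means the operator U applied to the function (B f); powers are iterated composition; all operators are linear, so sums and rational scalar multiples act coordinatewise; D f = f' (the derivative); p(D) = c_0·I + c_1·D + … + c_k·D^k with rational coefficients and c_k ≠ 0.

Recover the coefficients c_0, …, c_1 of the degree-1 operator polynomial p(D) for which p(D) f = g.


c_0 = -3/2, c_1 = -1

D^0 f = 5x^4 - (1/2)x^3
D^1 f = 20x^3 - (3/2)x^2
matching coefficients of g against c_0 f + c_1 Df + … from the top degree down determines the c_i
solution: c_0 = -3/2, c_1 = -1


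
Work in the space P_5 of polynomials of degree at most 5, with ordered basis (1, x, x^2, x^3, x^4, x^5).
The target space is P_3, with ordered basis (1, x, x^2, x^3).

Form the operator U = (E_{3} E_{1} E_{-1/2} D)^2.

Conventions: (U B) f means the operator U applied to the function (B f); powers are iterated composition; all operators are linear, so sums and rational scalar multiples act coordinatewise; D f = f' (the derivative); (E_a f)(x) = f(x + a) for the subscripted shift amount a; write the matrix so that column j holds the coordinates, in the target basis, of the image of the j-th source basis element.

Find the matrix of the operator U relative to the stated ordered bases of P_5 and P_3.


image of 1: 0
image of x: 0
image of x^2: 2
image of x^3: 6x + 42
image of x^4: 12x^2 + 168x + 588
image of x^5: 20x^3 + 420x^2 + 2940x + 6860
each image's coordinates form column j of the matrix

the matrix is [[0, 0, 2, 42, 588, 6860]; [0, 0, 0, 6, 168, 2940]; [0, 0, 0, 0, 12, 420]; [0, 0, 0, 0, 0, 20]] (rows listed top to bottom)


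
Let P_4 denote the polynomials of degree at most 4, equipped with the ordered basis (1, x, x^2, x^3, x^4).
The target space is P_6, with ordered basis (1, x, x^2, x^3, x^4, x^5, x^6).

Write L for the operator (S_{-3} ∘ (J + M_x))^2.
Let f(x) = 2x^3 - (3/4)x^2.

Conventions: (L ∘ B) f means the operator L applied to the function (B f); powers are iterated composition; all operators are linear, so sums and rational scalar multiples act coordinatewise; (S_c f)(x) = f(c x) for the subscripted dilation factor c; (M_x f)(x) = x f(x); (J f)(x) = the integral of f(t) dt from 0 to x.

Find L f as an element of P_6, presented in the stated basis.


g(x) = -59049x^5 + (10935/4)x^4

J f = (1/2)x^4 - (1/4)x^3
M_x f = 2x^4 - (3/4)x^3
(J + M_x) f = (5/2)x^4 - x^3
S_{-3} (J + M_x) f = (405/2)x^4 + 27x^3
J (S_{-3} ∘ (J + M_x)) f = (81/2)x^5 + (27/4)x^4
M_x (S_{-3} ∘ (J + M_x)) f = (405/2)x^5 + 27x^4
(J + M_x) (S_{-3} ∘ (J + M_x)) f = 243x^5 + (135/4)x^4
S_{-3} (J + M_x) (S_{-3} ∘ (J + M_x)) f = -59049x^5 + (10935/4)x^4


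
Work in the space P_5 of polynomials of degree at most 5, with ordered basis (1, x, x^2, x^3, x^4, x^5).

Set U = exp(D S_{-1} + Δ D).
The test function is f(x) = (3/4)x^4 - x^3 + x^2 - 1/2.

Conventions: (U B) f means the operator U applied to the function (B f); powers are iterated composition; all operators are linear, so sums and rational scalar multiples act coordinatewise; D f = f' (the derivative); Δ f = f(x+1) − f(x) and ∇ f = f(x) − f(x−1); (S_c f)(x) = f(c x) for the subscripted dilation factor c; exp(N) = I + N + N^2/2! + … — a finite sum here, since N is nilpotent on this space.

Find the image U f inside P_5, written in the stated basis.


the image equals g(x) = (3/4)x^4 + 2x^3 + (17/2)x^2 + 23x + 25/4

order-1 term: 3x^3 + 12x^2 + 5x + 2
order-2 term: -(9/2)x^2 + 21x + 14
order-3 term: -3x - 10
order-4 term: 3/4
the series for exp(D S_{-1} + Δ D) f terminates at order 4
exp(D S_{-1} + Δ D) f = (3/4)x^4 + 2x^3 + (17/2)x^2 + 23x + 25/4


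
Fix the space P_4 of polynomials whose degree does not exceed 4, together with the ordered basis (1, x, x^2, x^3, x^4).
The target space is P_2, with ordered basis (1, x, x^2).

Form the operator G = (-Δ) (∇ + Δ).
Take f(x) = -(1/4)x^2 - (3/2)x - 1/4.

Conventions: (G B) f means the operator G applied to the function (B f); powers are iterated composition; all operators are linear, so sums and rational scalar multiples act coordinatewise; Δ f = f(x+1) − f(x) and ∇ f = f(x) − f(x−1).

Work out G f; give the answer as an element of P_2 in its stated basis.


the image equals g(x) = 1

∇ f = -(1/2)x - 5/4
Δ f = -(1/2)x - 7/4
(∇ + Δ) f = -x - 3
Δ (∇ + Δ) f = -1
(-Δ) (∇ + Δ) f = 1


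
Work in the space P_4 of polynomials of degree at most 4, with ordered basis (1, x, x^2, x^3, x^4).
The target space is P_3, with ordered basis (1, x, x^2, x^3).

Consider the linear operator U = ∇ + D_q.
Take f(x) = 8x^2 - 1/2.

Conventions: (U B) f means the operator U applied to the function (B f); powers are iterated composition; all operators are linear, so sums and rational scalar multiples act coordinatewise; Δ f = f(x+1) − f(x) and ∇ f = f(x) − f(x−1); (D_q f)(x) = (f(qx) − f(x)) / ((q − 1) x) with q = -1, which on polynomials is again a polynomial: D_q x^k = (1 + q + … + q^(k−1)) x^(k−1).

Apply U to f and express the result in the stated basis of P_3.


∇ f = 16x - 8
D_q f = 0
(∇ + D_q) f = 16x - 8

the result is g(x) = 16x - 8


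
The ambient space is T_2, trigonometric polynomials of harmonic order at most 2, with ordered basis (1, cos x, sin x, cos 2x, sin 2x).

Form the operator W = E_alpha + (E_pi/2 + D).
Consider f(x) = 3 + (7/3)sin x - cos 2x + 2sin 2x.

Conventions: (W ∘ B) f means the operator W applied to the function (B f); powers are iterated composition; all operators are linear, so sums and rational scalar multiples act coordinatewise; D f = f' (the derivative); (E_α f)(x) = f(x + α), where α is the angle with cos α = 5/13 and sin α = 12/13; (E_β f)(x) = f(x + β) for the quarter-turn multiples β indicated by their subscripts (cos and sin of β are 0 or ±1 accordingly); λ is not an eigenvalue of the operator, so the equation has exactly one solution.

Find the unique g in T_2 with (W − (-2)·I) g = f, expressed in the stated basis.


the image equals g(x) = 3/4 - (266/555)cos x + (217/555)sin x - (483/628)cos 2x - (179/628)sin 2x

write g with unknown coordinates in the stated basis and equate coefficients in (W − (-2)·I) g = f
solving from the highest basis element down gives g = 3/4 - (266/555)cos x + (217/555)sin x - (483/628)cos 2x - (179/628)sin 2x
check: W g = 3/2 + (532/555)cos x + (287/185)sin x + (169/314)cos 2x + (807/314)sin 2x
so W g − (-2)·g = 3 + (7/3)sin x - cos 2x + 2sin 2x = f ✓


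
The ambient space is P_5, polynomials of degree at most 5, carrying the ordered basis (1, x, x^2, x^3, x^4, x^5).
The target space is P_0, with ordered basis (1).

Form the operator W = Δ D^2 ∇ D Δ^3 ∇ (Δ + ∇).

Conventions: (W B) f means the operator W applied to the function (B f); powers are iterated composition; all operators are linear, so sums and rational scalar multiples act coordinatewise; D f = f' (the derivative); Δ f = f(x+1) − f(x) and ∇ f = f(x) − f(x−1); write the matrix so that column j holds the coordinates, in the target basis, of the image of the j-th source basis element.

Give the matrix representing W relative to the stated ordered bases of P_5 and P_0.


image of 1: 0
image of x: 0
image of x^2: 0
image of x^3: 0
image of x^4: 0
image of x^5: 0
each image's coordinates form column j of the matrix

the matrix is [[0, 0, 0, 0, 0, 0]] (rows listed top to bottom)


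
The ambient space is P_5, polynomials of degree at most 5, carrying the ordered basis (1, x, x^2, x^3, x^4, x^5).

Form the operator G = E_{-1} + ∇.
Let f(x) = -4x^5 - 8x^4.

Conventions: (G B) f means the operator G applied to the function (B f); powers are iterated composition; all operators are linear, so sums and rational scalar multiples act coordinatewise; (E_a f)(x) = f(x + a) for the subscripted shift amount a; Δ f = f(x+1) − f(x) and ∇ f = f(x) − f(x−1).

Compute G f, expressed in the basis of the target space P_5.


E_{-1} f = -4x^5 + 12x^4 - 8x^3 - 8x^2 + 12x - 4
∇ f = -20x^4 + 8x^3 + 8x^2 - 12x + 4
(E_{-1} + ∇) f = -4x^5 - 8x^4

the image equals g(x) = -4x^5 - 8x^4


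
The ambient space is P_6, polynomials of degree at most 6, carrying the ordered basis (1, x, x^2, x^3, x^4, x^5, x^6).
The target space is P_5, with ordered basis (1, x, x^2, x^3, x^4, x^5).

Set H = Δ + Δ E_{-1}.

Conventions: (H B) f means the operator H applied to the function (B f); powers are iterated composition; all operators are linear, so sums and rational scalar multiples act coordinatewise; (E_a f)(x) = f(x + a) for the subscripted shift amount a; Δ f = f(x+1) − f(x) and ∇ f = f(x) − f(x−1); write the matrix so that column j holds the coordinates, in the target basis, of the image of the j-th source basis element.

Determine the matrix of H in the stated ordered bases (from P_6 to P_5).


the matrix is [[0, 2, 0, 2, 0, 2, 0]; [0, 0, 4, 0, 8, 0, 12]; [0, 0, 0, 6, 0, 20, 0]; [0, 0, 0, 0, 8, 0, 40]; [0, 0, 0, 0, 0, 10, 0]; [0, 0, 0, 0, 0, 0, 12]] (rows listed top to bottom)

image of 1: 0
image of x: 2
image of x^2: 4x
image of x^3: 6x^2 + 2
image of x^4: 8x^3 + 8x
image of x^5: 10x^4 + 20x^2 + 2
image of x^6: 12x^5 + 40x^3 + 12x
each image's coordinates form column j of the matrix
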